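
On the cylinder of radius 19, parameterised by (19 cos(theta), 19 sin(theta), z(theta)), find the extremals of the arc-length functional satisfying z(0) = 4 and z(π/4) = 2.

Parameterise the cylinder of radius R = 19 as
    r(θ) = (19 cos θ, 19 sin θ, z(θ)).
The arc-length element is
    ds = sqrt(361 + (dz/dθ)^2) dθ,
so the Lagrangian is L = sqrt(361 + z'^2).
L depends on z' only, not on z or θ, so ∂L/∂z = 0 and
    ∂L/∂z' = z' / sqrt(361 + z'^2).
The Euler-Lagrange equation gives
    d/dθ( z' / sqrt(361 + z'^2) ) = 0,
so z' is constant. Integrating once:
    z(θ) = a θ + b,
a helix on the cylinder (a straight line when the cylinder is unrolled). The constants a, b are determined by the endpoint conditions.
With endpoint conditions z(0) = 4 and z(π/4) = 2: from z(0) = b we get b = 4, and a·π/4 + 4 = 2 gives a = -8/π, so
    z(θ) = (-8/π) θ + 4.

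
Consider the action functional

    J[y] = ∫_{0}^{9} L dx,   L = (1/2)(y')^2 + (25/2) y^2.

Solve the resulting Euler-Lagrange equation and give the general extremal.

The Lagrangian is L = (1/2)(y')^2 + (25/2) y^2.
∂L/∂y = 25y.
∂L/∂y' = y'.
The Euler-Lagrange equation d/dx(∂L/∂y') − ∂L/∂y = 0 becomes:
    y'' - 25 y = 0
General solution: y(x) = A e^(5x) + B e^(-5x), where A and B are arbitrary constants fixed by the endpoint conditions.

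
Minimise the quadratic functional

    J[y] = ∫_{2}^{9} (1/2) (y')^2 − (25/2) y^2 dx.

The Lagrangian is L = (1/2) (y')^2 − (25/2) y^2.
Compute ∂L/∂y = -25y, ∂L/∂y' = y'.
The Euler-Lagrange equation d/dx(∂L/∂y') − ∂L/∂y = 0 reduces to
    y'' + 25 y = 0.
Its general solution is
    y(x) = A sin(5x) + B cos(5x),
with A, B fixed by the endpoint conditions.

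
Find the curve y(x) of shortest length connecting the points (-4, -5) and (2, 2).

Arc-length functional: J[y] = ∫ sqrt(1 + (y')^2) dx.
Lagrangian L = sqrt(1 + (y')^2) has no explicit y dependence, so ∂L/∂y = 0 and the Euler-Lagrange equation gives
    d/dx( y' / sqrt(1 + (y')^2) ) = 0  ⇒  y' / sqrt(1 + (y')^2) = const.
Hence y' is constant, so y(x) is affine.
Fitting the endpoints (-4, -5) and (2, 2):
    slope m = (2 − (-5)) / (2 − (-4)) = 7/6,
    intercept c = (-5) − m·(-4) = -1/3.
Extremal: y(x) = (7/6) x - 1/3.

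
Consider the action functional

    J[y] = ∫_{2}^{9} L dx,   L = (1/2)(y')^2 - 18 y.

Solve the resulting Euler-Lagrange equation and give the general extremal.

The Lagrangian is L = (1/2)(y')^2 - 18 y.
∂L/∂y = -18.
∂L/∂y' = y'.
The Euler-Lagrange equation d/dx(∂L/∂y') − ∂L/∂y = 0 becomes:
    y'' + 18 = 0
General solution: y(x) = -9 x^2 + A x + B, where A and B are arbitrary constants fixed by the endpoint conditions.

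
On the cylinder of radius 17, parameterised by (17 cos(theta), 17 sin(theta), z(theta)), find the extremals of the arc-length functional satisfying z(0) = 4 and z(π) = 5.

Parameterise the cylinder of radius R = 17 as
    r(θ) = (17 cos θ, 17 sin θ, z(θ)).
The arc-length element is
    ds = sqrt(289 + (dz/dθ)^2) dθ,
so the Lagrangian is L = sqrt(289 + z'^2).
L depends on z' only, not on z or θ, so ∂L/∂z = 0 and
    ∂L/∂z' = z' / sqrt(289 + z'^2).
The Euler-Lagrange equation gives
    d/dθ( z' / sqrt(289 + z'^2) ) = 0,
so z' is constant. Integrating once:
    z(θ) = a θ + b,
a helix on the cylinder (a straight line when the cylinder is unrolled). The constants a, b are determined by the endpoint conditions.
With endpoint conditions z(0) = 4 and z(π) = 5: from z(0) = b we get b = 4, and a·π + 4 = 5 gives a = 1/π, so
    z(θ) = (1/π) θ + 4.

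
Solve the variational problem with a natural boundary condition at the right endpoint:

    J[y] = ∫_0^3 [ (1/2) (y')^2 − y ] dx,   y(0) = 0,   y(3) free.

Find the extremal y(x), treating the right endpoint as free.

The Lagrangian L = (1/2) (y')^2 − y gives
    ∂L/∂y = −1,   ∂L/∂y' = y'.
Euler-Lagrange: d/dx(y') − (−1) = 0, i.e. y'' + 1 = 0, so
    y(x) = −(1/2) x^2 + C1 x + C2.
Fixed left endpoint y(0) = 0 ⇒ C2 = 0.
The right endpoint x = 3 is free, so the natural (transversality) condition is ∂L/∂y' |_{x=3} = 0, i.e. y'(3) = 0.
Compute y'(x) = −1 x + C1, so y'(3) = −3 + C1 = 0 ⇒ C1 = 3.
Therefore the extremal is
    y(x) = −x^2/2 + 3 x.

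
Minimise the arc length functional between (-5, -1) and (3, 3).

Arc-length functional: J[y] = ∫ sqrt(1 + (y')^2) dx.
Lagrangian L = sqrt(1 + (y')^2) has no explicit y dependence, so ∂L/∂y = 0 and the Euler-Lagrange equation gives
    d/dx( y' / sqrt(1 + (y')^2) ) = 0  ⇒  y' / sqrt(1 + (y')^2) = const.
Hence y' is constant, so y(x) is affine.
Fitting the endpoints (-5, -1) and (3, 3):
    slope m = (3 − (-1)) / (3 − (-5)) = 1/2,
    intercept c = (-1) − m·(-5) = 3/2.
Extremal: y(x) = (1/2) x + 3/2.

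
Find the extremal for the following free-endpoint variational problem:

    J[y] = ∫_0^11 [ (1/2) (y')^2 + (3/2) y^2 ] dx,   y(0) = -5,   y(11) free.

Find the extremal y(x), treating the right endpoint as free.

The Lagrangian L = (1/2) (y')^2 + (3/2) y^2 gives
    ∂L/∂y = 3 y,   ∂L/∂y' = y'.
Euler-Lagrange: y'' − 3 y = 0.
With k = sqrt(3), the general solution is
    y(x) = A cosh(sqrt(3) x) + B sinh(sqrt(3) x).
Fixed left endpoint y(0) = -5 ⇒ A = -5.
The right endpoint x = 11 is free, so the natural (transversality) condition is ∂L/∂y' |_{x=11} = 0, i.e. y'(11) = 0.
Compute y'(x) = A k sinh(k x) + B k cosh(k x), so
    y'(11) = A k sinh(k·11) + B k cosh(k·11) = 0
    ⇒ B = −A tanh(k·11) = 5 tanh(sqrt(3)·11).
Therefore the extremal is
    y(x) = −5 cosh(sqrt(3) x) + 5 tanh(sqrt(3)·11) sinh(sqrt(3) x).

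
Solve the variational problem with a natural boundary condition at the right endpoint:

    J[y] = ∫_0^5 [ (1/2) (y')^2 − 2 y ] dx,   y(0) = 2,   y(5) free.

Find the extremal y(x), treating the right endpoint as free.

The Lagrangian L = (1/2) (y')^2 − 2 y gives
    ∂L/∂y = −2,   ∂L/∂y' = y'.
Euler-Lagrange: d/dx(y') − (−2) = 0, i.e. y'' + 2 = 0, so
    y(x) = −(2/2) x^2 + C1 x + C2.
Fixed left endpoint y(0) = 2 ⇒ C2 = 2.
The right endpoint x = 5 is free, so the natural (transversality) condition is ∂L/∂y' |_{x=5} = 0, i.e. y'(5) = 0.
Compute y'(x) = −2 x + C1, so y'(5) = −10 + C1 = 0 ⇒ C1 = 10.
Therefore the extremal is
    y(x) = −x^2 + 10 x + 2.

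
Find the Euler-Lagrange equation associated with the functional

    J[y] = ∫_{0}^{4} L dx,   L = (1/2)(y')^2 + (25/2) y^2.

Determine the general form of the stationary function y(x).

The Lagrangian is L = (1/2)(y')^2 + (25/2) y^2.
∂L/∂y = 25y.
∂L/∂y' = y'.
The Euler-Lagrange equation d/dx(∂L/∂y') − ∂L/∂y = 0 becomes:
    y'' - 25 y = 0
General solution: y(x) = A e^(5x) + B e^(-5x), where A and B are arbitrary constants fixed by the endpoint conditions.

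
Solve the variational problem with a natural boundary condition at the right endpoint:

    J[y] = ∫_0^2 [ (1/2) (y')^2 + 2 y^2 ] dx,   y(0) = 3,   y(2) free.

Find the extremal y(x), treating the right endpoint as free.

The Lagrangian L = (1/2) (y')^2 + 2 y^2 gives
    ∂L/∂y = 4 y,   ∂L/∂y' = y'.
Euler-Lagrange: y'' − 4 y = 0.
With k = 2, the general solution is
    y(x) = A cosh(2 x) + B sinh(2 x).
Fixed left endpoint y(0) = 3 ⇒ A = 3.
The right endpoint x = 2 is free, so the natural (transversality) condition is ∂L/∂y' |_{x=2} = 0, i.e. y'(2) = 0.
Compute y'(x) = A k sinh(k x) + B k cosh(k x), so
    y'(2) = A k sinh(k·2) + B k cosh(k·2) = 0
    ⇒ B = −A tanh(k·2) = − 3 tanh(2·2).
Therefore the extremal is
    y(x) = 3 cosh(2 x) − 3 tanh(2·2) sinh(2 x).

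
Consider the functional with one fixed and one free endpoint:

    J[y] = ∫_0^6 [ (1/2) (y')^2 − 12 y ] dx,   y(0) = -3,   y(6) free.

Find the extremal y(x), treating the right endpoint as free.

The Lagrangian L = (1/2) (y')^2 − 12 y gives
    ∂L/∂y = −12,   ∂L/∂y' = y'.
Euler-Lagrange: d/dx(y') − (−12) = 0, i.e. y'' + 12 = 0, so
    y(x) = −(12/2) x^2 + C1 x + C2.
Fixed left endpoint y(0) = -3 ⇒ C2 = -3.
The right endpoint x = 6 is free, so the natural (transversality) condition is ∂L/∂y' |_{x=6} = 0, i.e. y'(6) = 0.
Compute y'(x) = −12 x + C1, so y'(6) = −72 + C1 = 0 ⇒ C1 = 72.
Therefore the extremal is
    y(x) = −6 x^2 + 72 x − 3.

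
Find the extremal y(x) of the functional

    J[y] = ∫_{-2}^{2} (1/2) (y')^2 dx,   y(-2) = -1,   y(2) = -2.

The Lagrangian is L = (1/2) (y')^2.
Compute ∂L/∂y = 0, ∂L/∂y' = y'.
The Euler-Lagrange equation d/dx(∂L/∂y') − ∂L/∂y = 0 reduces to
    y'' = 0.
Its general solution is
    y(x) = A x + B,
with A, B fixed by the endpoint conditions.
Applying the endpoint conditions y(-2) = -1 and y(2) = -2: solve A·-2 + B = -1 and A·2 + B = -2. Subtracting gives A(2 − -2) = -2 − -1, so A = -1/4, and B = -1 − A·-2 = -3/2. Therefore
    y(x) = (-1/4) x - 3/2.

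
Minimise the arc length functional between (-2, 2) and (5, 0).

Arc-length functional: J[y] = ∫ sqrt(1 + (y')^2) dx.
Lagrangian L = sqrt(1 + (y')^2) has no explicit y dependence, so ∂L/∂y = 0 and the Euler-Lagrange equation gives
    d/dx( y' / sqrt(1 + (y')^2) ) = 0  ⇒  y' / sqrt(1 + (y')^2) = const.
Hence y' is constant, so y(x) is affine.
Fitting the endpoints (-2, 2) and (5, 0):
    slope m = (0 − 2) / (5 − (-2)) = -2/7,
    intercept c = 2 − m·(-2) = 10/7.
Extremal: y(x) = (-2/7) x + 10/7.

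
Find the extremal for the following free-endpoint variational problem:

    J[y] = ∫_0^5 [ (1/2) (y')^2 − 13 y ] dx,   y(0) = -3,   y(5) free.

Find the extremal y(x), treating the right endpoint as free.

The Lagrangian L = (1/2) (y')^2 − 13 y gives
    ∂L/∂y = −13,   ∂L/∂y' = y'.
Euler-Lagrange: d/dx(y') − (−13) = 0, i.e. y'' + 13 = 0, so
    y(x) = −(13/2) x^2 + C1 x + C2.
Fixed left endpoint y(0) = -3 ⇒ C2 = -3.
The right endpoint x = 5 is free, so the natural (transversality) condition is ∂L/∂y' |_{x=5} = 0, i.e. y'(5) = 0.
Compute y'(x) = −13 x + C1, so y'(5) = −65 + C1 = 0 ⇒ C1 = 65.
Therefore the extremal is
    y(x) = −(13/2) x^2 + 65 x − 3.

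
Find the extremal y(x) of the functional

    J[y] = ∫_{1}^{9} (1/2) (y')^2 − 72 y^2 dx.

The Lagrangian is L = (1/2) (y')^2 − 72 y^2.
Compute ∂L/∂y = -144y, ∂L/∂y' = y'.
The Euler-Lagrange equation d/dx(∂L/∂y') − ∂L/∂y = 0 reduces to
    y'' + 144 y = 0.
Its general solution is
    y(x) = A sin(12x) + B cos(12x),
with A, B fixed by the endpoint conditions.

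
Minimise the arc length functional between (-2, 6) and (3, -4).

Arc-length functional: J[y] = ∫ sqrt(1 + (y')^2) dx.
Lagrangian L = sqrt(1 + (y')^2) has no explicit y dependence, so ∂L/∂y = 0 and the Euler-Lagrange equation gives
    d/dx( y' / sqrt(1 + (y')^2) ) = 0  ⇒  y' / sqrt(1 + (y')^2) = const.
Hence y' is constant, so y(x) is affine.
Fitting the endpoints (-2, 6) and (3, -4):
    slope m = ((-4) − 6) / (3 − (-2)) = -2,
    intercept c = 6 − m·(-2) = 2.
Extremal: y(x) = -2 x + 2.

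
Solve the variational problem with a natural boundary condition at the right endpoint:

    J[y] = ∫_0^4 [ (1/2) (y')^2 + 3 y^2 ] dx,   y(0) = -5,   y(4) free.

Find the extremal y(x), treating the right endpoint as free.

The Lagrangian L = (1/2) (y')^2 + 3 y^2 gives
    ∂L/∂y = 6 y,   ∂L/∂y' = y'.
Euler-Lagrange: y'' − 6 y = 0.
With k = sqrt(6), the general solution is
    y(x) = A cosh(sqrt(6) x) + B sinh(sqrt(6) x).
Fixed left endpoint y(0) = -5 ⇒ A = -5.
The right endpoint x = 4 is free, so the natural (transversality) condition is ∂L/∂y' |_{x=4} = 0, i.e. y'(4) = 0.
Compute y'(x) = A k sinh(k x) + B k cosh(k x), so
    y'(4) = A k sinh(k·4) + B k cosh(k·4) = 0
    ⇒ B = −A tanh(k·4) = 5 tanh(sqrt(6)·4).
Therefore the extremal is
    y(x) = −5 cosh(sqrt(6) x) + 5 tanh(sqrt(6)·4) sinh(sqrt(6) x).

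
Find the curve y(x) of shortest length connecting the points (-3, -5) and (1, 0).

Arc-length functional: J[y] = ∫ sqrt(1 + (y')^2) dx.
Lagrangian L = sqrt(1 + (y')^2) has no explicit y dependence, so ∂L/∂y = 0 and the Euler-Lagrange equation gives
    d/dx( y' / sqrt(1 + (y')^2) ) = 0  ⇒  y' / sqrt(1 + (y')^2) = const.
Hence y' is constant, so y(x) is affine.
Fitting the endpoints (-3, -5) and (1, 0):
    slope m = (0 − (-5)) / (1 − (-3)) = 5/4,
    intercept c = (-5) − m·(-3) = -5/4.
Extremal: y(x) = (5/4) x - 5/4.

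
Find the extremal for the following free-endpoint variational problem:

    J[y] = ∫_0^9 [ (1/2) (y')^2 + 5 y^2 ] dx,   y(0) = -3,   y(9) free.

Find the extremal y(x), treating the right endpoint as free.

The Lagrangian L = (1/2) (y')^2 + 5 y^2 gives
    ∂L/∂y = 10 y,   ∂L/∂y' = y'.
Euler-Lagrange: y'' − 10 y = 0.
With k = sqrt(10), the general solution is
    y(x) = A cosh(sqrt(10) x) + B sinh(sqrt(10) x).
Fixed left endpoint y(0) = -3 ⇒ A = -3.
The right endpoint x = 9 is free, so the natural (transversality) condition is ∂L/∂y' |_{x=9} = 0, i.e. y'(9) = 0.
Compute y'(x) = A k sinh(k x) + B k cosh(k x), so
    y'(9) = A k sinh(k·9) + B k cosh(k·9) = 0
    ⇒ B = −A tanh(k·9) = 3 tanh(sqrt(10)·9).
Therefore the extremal is
    y(x) = −3 cosh(sqrt(10) x) + 3 tanh(sqrt(10)·9) sinh(sqrt(10) x).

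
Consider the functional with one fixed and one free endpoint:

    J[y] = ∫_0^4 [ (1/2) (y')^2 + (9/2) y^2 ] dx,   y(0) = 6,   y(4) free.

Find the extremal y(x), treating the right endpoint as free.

The Lagrangian L = (1/2) (y')^2 + (9/2) y^2 gives
    ∂L/∂y = 9 y,   ∂L/∂y' = y'.
Euler-Lagrange: y'' − 9 y = 0.
With k = 3, the general solution is
    y(x) = A cosh(3 x) + B sinh(3 x).
Fixed left endpoint y(0) = 6 ⇒ A = 6.
The right endpoint x = 4 is free, so the natural (transversality) condition is ∂L/∂y' |_{x=4} = 0, i.e. y'(4) = 0.
Compute y'(x) = A k sinh(k x) + B k cosh(k x), so
    y'(4) = A k sinh(k·4) + B k cosh(k·4) = 0
    ⇒ B = −A tanh(k·4) = − 6 tanh(3·4).
Therefore the extremal is
    y(x) = 6 cosh(3 x) − 6 tanh(3·4) sinh(3 x).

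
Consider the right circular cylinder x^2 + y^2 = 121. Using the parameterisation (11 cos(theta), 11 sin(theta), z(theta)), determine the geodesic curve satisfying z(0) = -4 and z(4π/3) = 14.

Parameterise the cylinder of radius R = 11 as
    r(θ) = (11 cos θ, 11 sin θ, z(θ)).
The arc-length element is
    ds = sqrt(121 + (dz/dθ)^2) dθ,
so the Lagrangian is L = sqrt(121 + z'^2).
L depends on z' only, not on z or θ, so ∂L/∂z = 0 and
    ∂L/∂z' = z' / sqrt(121 + z'^2).
The Euler-Lagrange equation gives
    d/dθ( z' / sqrt(121 + z'^2) ) = 0,
so z' is constant. Integrating once:
    z(θ) = a θ + b,
a helix on the cylinder (a straight line when the cylinder is unrolled). The constants a, b are determined by the endpoint conditions.
With endpoint conditions z(0) = -4 and z(4π/3) = 14: from z(0) = b we get b = -4, and a·4π/3 + -4 = 14 gives a = 27/(2π), so
    z(θ) = (27/(2π)) θ − 4.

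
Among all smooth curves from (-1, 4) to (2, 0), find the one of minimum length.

Arc-length functional: J[y] = ∫ sqrt(1 + (y')^2) dx.
Lagrangian L = sqrt(1 + (y')^2) has no explicit y dependence, so ∂L/∂y = 0 and the Euler-Lagrange equation gives
    d/dx( y' / sqrt(1 + (y')^2) ) = 0  ⇒  y' / sqrt(1 + (y')^2) = const.
Hence y' is constant, so y(x) is affine.
Fitting the endpoints (-1, 4) and (2, 0):
    slope m = (0 − 4) / (2 − (-1)) = -4/3,
    intercept c = 4 − m·(-1) = 8/3.
Extremal: y(x) = (-4/3) x + 8/3.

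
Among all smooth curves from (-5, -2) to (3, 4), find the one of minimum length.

Arc-length functional: J[y] = ∫ sqrt(1 + (y')^2) dx.
Lagrangian L = sqrt(1 + (y')^2) has no explicit y dependence, so ∂L/∂y = 0 and the Euler-Lagrange equation gives
    d/dx( y' / sqrt(1 + (y')^2) ) = 0  ⇒  y' / sqrt(1 + (y')^2) = const.
Hence y' is constant, so y(x) is affine.
Fitting the endpoints (-5, -2) and (3, 4):
    slope m = (4 − (-2)) / (3 − (-5)) = 3/4,
    intercept c = (-2) − m·(-5) = 7/4.
Extremal: y(x) = (3/4) x + 7/4.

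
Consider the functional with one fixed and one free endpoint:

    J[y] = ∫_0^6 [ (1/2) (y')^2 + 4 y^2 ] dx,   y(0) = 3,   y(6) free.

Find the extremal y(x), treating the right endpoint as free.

The Lagrangian L = (1/2) (y')^2 + 4 y^2 gives
    ∂L/∂y = 8 y,   ∂L/∂y' = y'.
Euler-Lagrange: y'' − 8 y = 0.
With k = sqrt(8), the general solution is
    y(x) = A cosh(sqrt(8) x) + B sinh(sqrt(8) x).
Fixed left endpoint y(0) = 3 ⇒ A = 3.
The right endpoint x = 6 is free, so the natural (transversality) condition is ∂L/∂y' |_{x=6} = 0, i.e. y'(6) = 0.
Compute y'(x) = A k sinh(k x) + B k cosh(k x), so
    y'(6) = A k sinh(k·6) + B k cosh(k·6) = 0
    ⇒ B = −A tanh(k·6) = − 3 tanh(sqrt(8)·6).
Therefore the extremal is
    y(x) = 3 cosh(sqrt(8) x) − 3 tanh(sqrt(8)·6) sinh(sqrt(8) x).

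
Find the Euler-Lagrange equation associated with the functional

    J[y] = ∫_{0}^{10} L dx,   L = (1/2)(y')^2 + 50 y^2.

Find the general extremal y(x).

The Lagrangian is L = (1/2)(y')^2 + 50 y^2.
∂L/∂y = 100y.
∂L/∂y' = y'.
The Euler-Lagrange equation d/dx(∂L/∂y') − ∂L/∂y = 0 becomes:
    y'' - 100 y = 0
General solution: y(x) = A e^(10x) + B e^(-10x), where A and B are arbitrary constants fixed by the endpoint conditions.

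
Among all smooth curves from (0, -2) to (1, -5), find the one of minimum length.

Arc-length functional: J[y] = ∫ sqrt(1 + (y')^2) dx.
Lagrangian L = sqrt(1 + (y')^2) has no explicit y dependence, so ∂L/∂y = 0 and the Euler-Lagrange equation gives
    d/dx( y' / sqrt(1 + (y')^2) ) = 0  ⇒  y' / sqrt(1 + (y')^2) = const.
Hence y' is constant, so y(x) is affine.
Fitting the endpoints (0, -2) and (1, -5):
    slope m = ((-5) − (-2)) / (1 − 0) = -3,
    intercept c = (-2) − m·0 = -2.
Extremal: y(x) = -3 x - 2.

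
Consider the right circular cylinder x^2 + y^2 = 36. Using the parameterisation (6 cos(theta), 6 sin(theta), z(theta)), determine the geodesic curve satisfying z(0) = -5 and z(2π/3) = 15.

Parameterise the cylinder of radius R = 6 as
    r(θ) = (6 cos θ, 6 sin θ, z(θ)).
The arc-length element is
    ds = sqrt(36 + (dz/dθ)^2) dθ,
so the Lagrangian is L = sqrt(36 + z'^2).
L depends on z' only, not on z or θ, so ∂L/∂z = 0 and
    ∂L/∂z' = z' / sqrt(36 + z'^2).
The Euler-Lagrange equation gives
    d/dθ( z' / sqrt(36 + z'^2) ) = 0,
so z' is constant. Integrating once:
    z(θ) = a θ + b,
a helix on the cylinder (a straight line when the cylinder is unrolled). The constants a, b are determined by the endpoint conditions.
With endpoint conditions z(0) = -5 and z(2π/3) = 15: from z(0) = b we get b = -5, and a·2π/3 + -5 = 15 gives a = 30/π, so
    z(θ) = (30/π) θ − 5.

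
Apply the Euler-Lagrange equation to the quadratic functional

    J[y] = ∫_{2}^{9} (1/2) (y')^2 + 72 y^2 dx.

The Lagrangian is L = (1/2) (y')^2 + 72 y^2.
Compute ∂L/∂y = 144y, ∂L/∂y' = y'.
The Euler-Lagrange equation d/dx(∂L/∂y') − ∂L/∂y = 0 reduces to
    y'' − 144 y = 0.
Its general solution is
    y(x) = A e^(12x) + B e^(−12x),
with A, B fixed by the endpoint conditions.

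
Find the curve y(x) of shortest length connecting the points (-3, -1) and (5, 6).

Arc-length functional: J[y] = ∫ sqrt(1 + (y')^2) dx.
Lagrangian L = sqrt(1 + (y')^2) has no explicit y dependence, so ∂L/∂y = 0 and the Euler-Lagrange equation gives
    d/dx( y' / sqrt(1 + (y')^2) ) = 0  ⇒  y' / sqrt(1 + (y')^2) = const.
Hence y' is constant, so y(x) is affine.
Fitting the endpoints (-3, -1) and (5, 6):
    slope m = (6 − (-1)) / (5 − (-3)) = 7/8,
    intercept c = (-1) − m·(-3) = 13/8.
Extremal: y(x) = (7/8) x + 13/8.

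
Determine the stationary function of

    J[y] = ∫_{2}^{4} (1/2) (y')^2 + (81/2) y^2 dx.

The Lagrangian is L = (1/2) (y')^2 + (81/2) y^2.
Compute ∂L/∂y = 81y, ∂L/∂y' = y'.
The Euler-Lagrange equation d/dx(∂L/∂y') − ∂L/∂y = 0 reduces to
    y'' − 81 y = 0.
Its general solution is
    y(x) = A e^(9x) + B e^(−9x),
with A, B fixed by the endpoint conditions.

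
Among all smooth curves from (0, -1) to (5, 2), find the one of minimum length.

Arc-length functional: J[y] = ∫ sqrt(1 + (y')^2) dx.
Lagrangian L = sqrt(1 + (y')^2) has no explicit y dependence, so ∂L/∂y = 0 and the Euler-Lagrange equation gives
    d/dx( y' / sqrt(1 + (y')^2) ) = 0  ⇒  y' / sqrt(1 + (y')^2) = const.
Hence y' is constant, so y(x) is affine.
Fitting the endpoints (0, -1) and (5, 2):
    slope m = (2 − (-1)) / (5 − 0) = 3/5,
    intercept c = (-1) − m·0 = -1.
Extremal: y(x) = (3/5) x - 1.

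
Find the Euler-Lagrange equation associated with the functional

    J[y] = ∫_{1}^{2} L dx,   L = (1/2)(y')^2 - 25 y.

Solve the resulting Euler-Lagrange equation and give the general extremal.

The Lagrangian is L = (1/2)(y')^2 - 25 y.
∂L/∂y = -25.
∂L/∂y' = y'.
The Euler-Lagrange equation d/dx(∂L/∂y') − ∂L/∂y = 0 becomes:
    y'' + 25 = 0
General solution: y(x) = -(25/2) x^2 + A x + B, where A and B are arbitrary constants fixed by the endpoint conditions.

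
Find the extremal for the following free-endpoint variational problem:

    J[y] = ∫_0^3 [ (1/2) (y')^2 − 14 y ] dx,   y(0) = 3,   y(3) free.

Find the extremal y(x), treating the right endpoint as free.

The Lagrangian L = (1/2) (y')^2 − 14 y gives
    ∂L/∂y = −14,   ∂L/∂y' = y'.
Euler-Lagrange: d/dx(y') − (−14) = 0, i.e. y'' + 14 = 0, so
    y(x) = −(14/2) x^2 + C1 x + C2.
Fixed left endpoint y(0) = 3 ⇒ C2 = 3.
The right endpoint x = 3 is free, so the natural (transversality) condition is ∂L/∂y' |_{x=3} = 0, i.e. y'(3) = 0.
Compute y'(x) = −14 x + C1, so y'(3) = −42 + C1 = 0 ⇒ C1 = 42.
Therefore the extremal is
    y(x) = −7 x^2 + 42 x + 3.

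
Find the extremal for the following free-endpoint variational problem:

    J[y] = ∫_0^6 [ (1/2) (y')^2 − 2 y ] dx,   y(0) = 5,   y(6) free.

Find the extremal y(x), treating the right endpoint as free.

The Lagrangian L = (1/2) (y')^2 − 2 y gives
    ∂L/∂y = −2,   ∂L/∂y' = y'.
Euler-Lagrange: d/dx(y') − (−2) = 0, i.e. y'' + 2 = 0, so
    y(x) = −(2/2) x^2 + C1 x + C2.
Fixed left endpoint y(0) = 5 ⇒ C2 = 5.
The right endpoint x = 6 is free, so the natural (transversality) condition is ∂L/∂y' |_{x=6} = 0, i.e. y'(6) = 0.
Compute y'(x) = −2 x + C1, so y'(6) = −12 + C1 = 0 ⇒ C1 = 12.
Therefore the extremal is
    y(x) = −x^2 + 12 x + 5.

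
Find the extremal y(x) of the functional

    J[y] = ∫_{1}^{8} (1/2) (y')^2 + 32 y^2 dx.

The Lagrangian is L = (1/2) (y')^2 + 32 y^2.
Compute ∂L/∂y = 64y, ∂L/∂y' = y'.
The Euler-Lagrange equation d/dx(∂L/∂y') − ∂L/∂y = 0 reduces to
    y'' − 64 y = 0.
Its general solution is
    y(x) = A e^(8x) + B e^(−8x),
with A, B fixed by the endpoint conditions.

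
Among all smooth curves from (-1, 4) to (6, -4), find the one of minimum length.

Arc-length functional: J[y] = ∫ sqrt(1 + (y')^2) dx.
Lagrangian L = sqrt(1 + (y')^2) has no explicit y dependence, so ∂L/∂y = 0 and the Euler-Lagrange equation gives
    d/dx( y' / sqrt(1 + (y')^2) ) = 0  ⇒  y' / sqrt(1 + (y')^2) = const.
Hence y' is constant, so y(x) is affine.
Fitting the endpoints (-1, 4) and (6, -4):
    slope m = ((-4) − 4) / (6 − (-1)) = -8/7,
    intercept c = 4 − m·(-1) = 20/7.
Extremal: y(x) = (-8/7) x + 20/7.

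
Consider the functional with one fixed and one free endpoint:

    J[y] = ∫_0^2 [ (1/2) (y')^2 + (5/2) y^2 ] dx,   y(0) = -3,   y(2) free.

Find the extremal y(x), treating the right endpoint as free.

The Lagrangian L = (1/2) (y')^2 + (5/2) y^2 gives
    ∂L/∂y = 5 y,   ∂L/∂y' = y'.
Euler-Lagrange: y'' − 5 y = 0.
With k = sqrt(5), the general solution is
    y(x) = A cosh(sqrt(5) x) + B sinh(sqrt(5) x).
Fixed left endpoint y(0) = -3 ⇒ A = -3.
The right endpoint x = 2 is free, so the natural (transversality) condition is ∂L/∂y' |_{x=2} = 0, i.e. y'(2) = 0.
Compute y'(x) = A k sinh(k x) + B k cosh(k x), so
    y'(2) = A k sinh(k·2) + B k cosh(k·2) = 0
    ⇒ B = −A tanh(k·2) = 3 tanh(sqrt(5)·2).
Therefore the extremal is
    y(x) = −3 cosh(sqrt(5) x) + 3 tanh(sqrt(5)·2) sinh(sqrt(5) x).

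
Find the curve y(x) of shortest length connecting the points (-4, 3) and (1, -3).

Arc-length functional: J[y] = ∫ sqrt(1 + (y')^2) dx.
Lagrangian L = sqrt(1 + (y')^2) has no explicit y dependence, so ∂L/∂y = 0 and the Euler-Lagrange equation gives
    d/dx( y' / sqrt(1 + (y')^2) ) = 0  ⇒  y' / sqrt(1 + (y')^2) = const.
Hence y' is constant, so y(x) is affine.
Fitting the endpoints (-4, 3) and (1, -3):
    slope m = ((-3) − 3) / (1 − (-4)) = -6/5,
    intercept c = 3 − m·(-4) = -9/5.
Extremal: y(x) = (-6/5) x - 9/5.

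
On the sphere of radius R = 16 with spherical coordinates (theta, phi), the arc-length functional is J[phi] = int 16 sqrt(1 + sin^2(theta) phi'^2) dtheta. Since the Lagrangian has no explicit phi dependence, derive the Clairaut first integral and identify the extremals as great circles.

On the sphere of radius R = 16 with spherical coordinates (θ, φ), the induced metric is
    ds^2 = 256(dθ^2 + sin^2(θ) dφ^2).
Parameterise by θ; the arc-length functional is
    J[φ] = ∫ 16 sqrt(1 + sin^2(θ) (dφ/dθ)^2) dθ,
so L = 16 sqrt(1 + sin^2(θ) φ'^2). Compute
    ∂L/∂φ = 0  (L has no explicit φ dependence),
    ∂L/∂φ' = 16 sin^2(θ) φ' / sqrt(1 + sin^2(θ) φ'^2).
Since ∂L/∂φ = 0, the Euler-Lagrange equation
    d/dθ(∂L/∂φ') − ∂L/∂φ = 0
reduces to d/dθ(∂L/∂φ') = 0, i.e. the momentum conjugate to φ is conserved:
    16 sin^2(θ) φ' / sqrt(1 + sin^2(θ) φ'^2) = C.
The overall factor of 16 is constant, so dividing through gives Clairaut's relation sin^2(θ) φ' / sqrt(1 + sin^2(θ) φ'^2) = C' (with C' = C/16). Solving for φ' and integrating gives the great-circle family
    cot(θ) = A cos(φ − φ_0),
i.e. the intersection of the sphere with a plane through the origin. The two constants A and φ_0 (equivalently C and one phase) are fixed by the two endpoint conditions.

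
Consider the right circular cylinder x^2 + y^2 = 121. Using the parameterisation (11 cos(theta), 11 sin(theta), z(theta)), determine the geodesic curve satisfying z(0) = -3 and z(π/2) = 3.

Parameterise the cylinder of radius R = 11 as
    r(θ) = (11 cos θ, 11 sin θ, z(θ)).
The arc-length element is
    ds = sqrt(121 + (dz/dθ)^2) dθ,
so the Lagrangian is L = sqrt(121 + z'^2).
L depends on z' only, not on z or θ, so ∂L/∂z = 0 and
    ∂L/∂z' = z' / sqrt(121 + z'^2).
The Euler-Lagrange equation gives
    d/dθ( z' / sqrt(121 + z'^2) ) = 0,
so z' is constant. Integrating once:
    z(θ) = a θ + b,
a helix on the cylinder (a straight line when the cylinder is unrolled). The constants a, b are determined by the endpoint conditions.
With endpoint conditions z(0) = -3 and z(π/2) = 3: from z(0) = b we get b = -3, and a·π/2 + -3 = 3 gives a = 12/π, so
    z(θ) = (12/π) θ − 3.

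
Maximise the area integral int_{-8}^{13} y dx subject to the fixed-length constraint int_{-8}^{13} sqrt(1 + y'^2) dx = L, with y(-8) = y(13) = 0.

Set up the augmented Lagrangian using a multiplier λ for the length constraint:
    F(y, y') = y − λ sqrt(1 + y'^2).
F has no explicit x dependence, so the Beltrami identity yields a first integral
    F − y' ∂F/∂y' = C.
Compute ∂F/∂y' = −λ y' / sqrt(1 + y'^2). Then
    y − λ sqrt(1 + y'^2) + λ y'^2 / sqrt(1 + y'^2) = C
    ⇒  y − λ / sqrt(1 + y'^2) = C.
Solving for y' and integrating gives
    (x − a)^2 + (y − b)^2 = λ^2,
a circular arc of radius λ. The constants a, b are determined by the endpoint conditions y(-8) = y(13) = 0, and λ is fixed implicitly by the length constraint
    ∫_{-8}^{13} sqrt(1 + y'^2) dx = L.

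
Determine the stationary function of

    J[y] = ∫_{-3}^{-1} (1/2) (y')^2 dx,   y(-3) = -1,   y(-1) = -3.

The Lagrangian is L = (1/2) (y')^2.
Compute ∂L/∂y = 0, ∂L/∂y' = y'.
The Euler-Lagrange equation d/dx(∂L/∂y') − ∂L/∂y = 0 reduces to
    y'' = 0.
Its general solution is
    y(x) = A x + B,
with A, B fixed by the endpoint conditions.
Applying the endpoint conditions y(-3) = -1 and y(-1) = -3: solve A·-3 + B = -1 and A·-1 + B = -3. Subtracting gives A(-1 − -3) = -3 − -1, so A = -1, and B = -1 − A·-3 = -4. Therefore
    y(x) = -x - 4.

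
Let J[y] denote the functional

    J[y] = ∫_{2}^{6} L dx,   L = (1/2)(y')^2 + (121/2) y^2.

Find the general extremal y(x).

The Lagrangian is L = (1/2)(y')^2 + (121/2) y^2.
∂L/∂y = 121y.
∂L/∂y' = y'.
The Euler-Lagrange equation d/dx(∂L/∂y') − ∂L/∂y = 0 becomes:
    y'' - 121 y = 0
General solution: y(x) = A e^(11x) + B e^(-11x), where A and B are arbitrary constants fixed by the endpoint conditions.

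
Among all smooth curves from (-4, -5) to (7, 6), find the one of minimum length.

Arc-length functional: J[y] = ∫ sqrt(1 + (y')^2) dx.
Lagrangian L = sqrt(1 + (y')^2) has no explicit y dependence, so ∂L/∂y = 0 and the Euler-Lagrange equation gives
    d/dx( y' / sqrt(1 + (y')^2) ) = 0  ⇒  y' / sqrt(1 + (y')^2) = const.
Hence y' is constant, so y(x) is affine.
Fitting the endpoints (-4, -5) and (7, 6):
    slope m = (6 − (-5)) / (7 − (-4)) = 1,
    intercept c = (-5) − m·(-4) = -1.
Extremal: y(x) = x - 1.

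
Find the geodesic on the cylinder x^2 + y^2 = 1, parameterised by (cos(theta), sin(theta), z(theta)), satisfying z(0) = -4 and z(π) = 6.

Parameterise the cylinder of radius R = 1 as
    r(θ) = (cos θ, sin θ, z(θ)).
The arc-length element is
    ds = sqrt(1 + (dz/dθ)^2) dθ,
so the Lagrangian is L = sqrt(1 + z'^2).
L depends on z' only, not on z or θ, so ∂L/∂z = 0 and
    ∂L/∂z' = z' / sqrt(1 + z'^2).
The Euler-Lagrange equation gives
    d/dθ( z' / sqrt(1 + z'^2) ) = 0,
so z' is constant. Integrating once:
    z(θ) = a θ + b,
a helix on the cylinder (a straight line when the cylinder is unrolled). The constants a, b are determined by the endpoint conditions.
With endpoint conditions z(0) = -4 and z(π) = 6: from z(0) = b we get b = -4, and a·π + -4 = 6 gives a = 10/π, so
    z(θ) = (10/π) θ − 4.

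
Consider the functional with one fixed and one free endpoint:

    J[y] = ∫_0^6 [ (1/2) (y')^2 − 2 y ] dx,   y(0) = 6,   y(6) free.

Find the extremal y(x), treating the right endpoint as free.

The Lagrangian L = (1/2) (y')^2 − 2 y gives
    ∂L/∂y = −2,   ∂L/∂y' = y'.
Euler-Lagrange: d/dx(y') − (−2) = 0, i.e. y'' + 2 = 0, so
    y(x) = −(2/2) x^2 + C1 x + C2.
Fixed left endpoint y(0) = 6 ⇒ C2 = 6.
The right endpoint x = 6 is free, so the natural (transversality) condition is ∂L/∂y' |_{x=6} = 0, i.e. y'(6) = 0.
Compute y'(x) = −2 x + C1, so y'(6) = −12 + C1 = 0 ⇒ C1 = 12.
Therefore the extremal is
    y(x) = −x^2 + 12 x + 6.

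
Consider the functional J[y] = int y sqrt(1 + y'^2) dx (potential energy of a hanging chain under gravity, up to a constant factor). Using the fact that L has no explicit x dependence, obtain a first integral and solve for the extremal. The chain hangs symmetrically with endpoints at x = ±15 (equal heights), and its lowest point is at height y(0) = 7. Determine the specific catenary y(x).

The Lagrangian L(y, y') = y sqrt(1 + y'^2) has no explicit x dependence, so the Beltrami identity applies:
    L − y' ∂L/∂y' = C.
Compute ∂L/∂y' = y · y' / sqrt(1 + y'^2). Then
    L − y' ∂L/∂y'
    = y sqrt(1 + y'^2) − y · y'^2 / sqrt(1 + y'^2)
    = y (1 + y'^2 − y'^2) / sqrt(1 + y'^2)
    = y / sqrt(1 + y'^2) = C.
Squaring gives y^2 = C^2 (1 + y'^2), i.e.
    y'^2 = y^2 / C^2 − 1.
Separating variables,
    dy / sqrt(y^2 − C^2) = dx / C,
and integrating gives arccosh(y / C) = (x − a)/C, so
    y(x) = C cosh((x − a)/C),
the catenary. The constants C and a are fixed by the two endpoint conditions (and, for the hanging-chain problem, the length constraint selects C).
Now fit the given data. The endpoints x = ±15 are symmetric at equal height, so the catenary is even about its minimum: a = 0 and y(x) = C cosh(x/C). The lowest point is y(0) = C cosh(0) = C, and we are told y(0) = 7, so C = 7. Therefore
    y(x) = 7 cosh(x/7),
and at the endpoints
    y(±15) = 7 cosh(15/7).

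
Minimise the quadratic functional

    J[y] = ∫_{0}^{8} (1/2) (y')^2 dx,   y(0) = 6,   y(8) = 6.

The Lagrangian is L = (1/2) (y')^2.
Compute ∂L/∂y = 0, ∂L/∂y' = y'.
The Euler-Lagrange equation d/dx(∂L/∂y') − ∂L/∂y = 0 reduces to
    y'' = 0.
Its general solution is
    y(x) = A x + B,
with A, B fixed by the endpoint conditions.
Applying the endpoint conditions y(0) = 6 and y(8) = 6: solve A·0 + B = 6 and A·8 + B = 6. Subtracting gives A(8 − 0) = 6 − 6, so A = 0, and B = 6 − A·0 = 6. Therefore
    y(x) = 6.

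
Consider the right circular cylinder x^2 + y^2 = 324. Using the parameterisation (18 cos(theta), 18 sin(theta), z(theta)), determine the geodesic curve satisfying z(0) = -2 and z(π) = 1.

Parameterise the cylinder of radius R = 18 as
    r(θ) = (18 cos θ, 18 sin θ, z(θ)).
The arc-length element is
    ds = sqrt(324 + (dz/dθ)^2) dθ,
so the Lagrangian is L = sqrt(324 + z'^2).
L depends on z' only, not on z or θ, so ∂L/∂z = 0 and
    ∂L/∂z' = z' / sqrt(324 + z'^2).
The Euler-Lagrange equation gives
    d/dθ( z' / sqrt(324 + z'^2) ) = 0,
so z' is constant. Integrating once:
    z(θ) = a θ + b,
a helix on the cylinder (a straight line when the cylinder is unrolled). The constants a, b are determined by the endpoint conditions.
With endpoint conditions z(0) = -2 and z(π) = 1: from z(0) = b we get b = -2, and a·π + -2 = 1 gives a = 3/π, so
    z(θ) = (3/π) θ − 2.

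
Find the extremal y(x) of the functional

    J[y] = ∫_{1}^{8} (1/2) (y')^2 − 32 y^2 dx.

The Lagrangian is L = (1/2) (y')^2 − 32 y^2.
Compute ∂L/∂y = -64y, ∂L/∂y' = y'.
The Euler-Lagrange equation d/dx(∂L/∂y') − ∂L/∂y = 0 reduces to
    y'' + 64 y = 0.
Its general solution is
    y(x) = A sin(8x) + B cos(8x),
with A, B fixed by the endpoint conditions.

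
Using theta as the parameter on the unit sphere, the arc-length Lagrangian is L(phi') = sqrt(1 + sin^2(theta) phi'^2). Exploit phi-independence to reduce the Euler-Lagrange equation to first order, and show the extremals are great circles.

On the unit sphere with spherical coordinates (θ, φ), the induced metric is
    ds^2 = dθ^2 + sin^2(θ) dφ^2.
Parameterise by θ; the arc-length functional is
    J[φ] = ∫ sqrt(1 + sin^2(θ) (dφ/dθ)^2) dθ,
so L = sqrt(1 + sin^2(θ) φ'^2). Compute
    ∂L/∂φ = 0  (L has no explicit φ dependence),
    ∂L/∂φ' = sin^2(θ) φ' / sqrt(1 + sin^2(θ) φ'^2).
Since ∂L/∂φ = 0, the Euler-Lagrange equation
    d/dθ(∂L/∂φ') − ∂L/∂φ = 0
reduces to d/dθ(∂L/∂φ') = 0, i.e. the momentum conjugate to φ is conserved:
    sin^2(θ) φ' / sqrt(1 + sin^2(θ) φ'^2) = C.
This is Clairaut's relation for the sphere. Solving for φ' and integrating gives the great-circle family
    cot(θ) = A cos(φ − φ_0),
i.e. the intersection of the sphere with a plane through the origin. The two constants A and φ_0 (equivalently C and one phase) are fixed by the two endpoint conditions.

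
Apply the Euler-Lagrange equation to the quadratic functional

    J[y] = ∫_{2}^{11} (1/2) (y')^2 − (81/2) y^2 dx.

The Lagrangian is L = (1/2) (y')^2 − (81/2) y^2.
Compute ∂L/∂y = -81y, ∂L/∂y' = y'.
The Euler-Lagrange equation d/dx(∂L/∂y') − ∂L/∂y = 0 reduces to
    y'' + 81 y = 0.
Its general solution is
    y(x) = A sin(9x) + B cos(9x),
with A, B fixed by the endpoint conditions.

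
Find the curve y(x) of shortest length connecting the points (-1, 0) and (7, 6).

Arc-length functional: J[y] = ∫ sqrt(1 + (y')^2) dx.
Lagrangian L = sqrt(1 + (y')^2) has no explicit y dependence, so ∂L/∂y = 0 and the Euler-Lagrange equation gives
    d/dx( y' / sqrt(1 + (y')^2) ) = 0  ⇒  y' / sqrt(1 + (y')^2) = const.
Hence y' is constant, so y(x) is affine.
Fitting the endpoints (-1, 0) and (7, 6):
    slope m = (6 − 0) / (7 − (-1)) = 3/4,
    intercept c = 0 − m·(-1) = 3/4.
Extremal: y(x) = (3/4) x + 3/4.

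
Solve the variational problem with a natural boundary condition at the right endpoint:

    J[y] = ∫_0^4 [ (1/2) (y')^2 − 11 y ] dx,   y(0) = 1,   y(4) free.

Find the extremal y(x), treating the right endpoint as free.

The Lagrangian L = (1/2) (y')^2 − 11 y gives
    ∂L/∂y = −11,   ∂L/∂y' = y'.
Euler-Lagrange: d/dx(y') − (−11) = 0, i.e. y'' + 11 = 0, so
    y(x) = −(11/2) x^2 + C1 x + C2.
Fixed left endpoint y(0) = 1 ⇒ C2 = 1.
The right endpoint x = 4 is free, so the natural (transversality) condition is ∂L/∂y' |_{x=4} = 0, i.e. y'(4) = 0.
Compute y'(x) = −11 x + C1, so y'(4) = −44 + C1 = 0 ⇒ C1 = 44.
Therefore the extremal is
    y(x) = −(11/2) x^2 + 44 x + 1.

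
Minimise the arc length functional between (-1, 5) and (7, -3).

Arc-length functional: J[y] = ∫ sqrt(1 + (y')^2) dx.
Lagrangian L = sqrt(1 + (y')^2) has no explicit y dependence, so ∂L/∂y = 0 and the Euler-Lagrange equation gives
    d/dx( y' / sqrt(1 + (y')^2) ) = 0  ⇒  y' / sqrt(1 + (y')^2) = const.
Hence y' is constant, so y(x) is affine.
Fitting the endpoints (-1, 5) and (7, -3):
    slope m = ((-3) − 5) / (7 − (-1)) = -1,
    intercept c = 5 − m·(-1) = 4.
Extremal: y(x) = -x + 4.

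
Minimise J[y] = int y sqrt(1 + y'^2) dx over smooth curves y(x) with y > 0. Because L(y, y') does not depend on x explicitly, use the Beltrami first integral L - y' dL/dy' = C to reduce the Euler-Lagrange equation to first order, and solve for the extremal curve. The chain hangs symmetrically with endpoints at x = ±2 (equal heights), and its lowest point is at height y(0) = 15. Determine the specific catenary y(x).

The Lagrangian L(y, y') = y sqrt(1 + y'^2) has no explicit x dependence, so the Beltrami identity applies:
    L − y' ∂L/∂y' = C.
Compute ∂L/∂y' = y · y' / sqrt(1 + y'^2). Then
    L − y' ∂L/∂y'
    = y sqrt(1 + y'^2) − y · y'^2 / sqrt(1 + y'^2)
    = y (1 + y'^2 − y'^2) / sqrt(1 + y'^2)
    = y / sqrt(1 + y'^2) = C.
Squaring gives y^2 = C^2 (1 + y'^2), i.e.
    y'^2 = y^2 / C^2 − 1.
Separating variables,
    dy / sqrt(y^2 − C^2) = dx / C,
and integrating gives arccosh(y / C) = (x − a)/C, so
    y(x) = C cosh((x − a)/C),
the catenary. The constants C and a are fixed by the two endpoint conditions (and, for the hanging-chain problem, the length constraint selects C).
Now fit the given data. The endpoints x = ±2 are symmetric at equal height, so the catenary is even about its minimum: a = 0 and y(x) = C cosh(x/C). The lowest point is y(0) = C cosh(0) = C, and we are told y(0) = 15, so C = 15. Therefore
    y(x) = 15 cosh(x/15),
and at the endpoints
    y(±2) = 15 cosh(2/15).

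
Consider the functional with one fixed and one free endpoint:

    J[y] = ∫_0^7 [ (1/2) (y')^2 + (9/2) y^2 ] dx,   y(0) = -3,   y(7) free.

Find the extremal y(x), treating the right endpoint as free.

The Lagrangian L = (1/2) (y')^2 + (9/2) y^2 gives
    ∂L/∂y = 9 y,   ∂L/∂y' = y'.
Euler-Lagrange: y'' − 9 y = 0.
With k = 3, the general solution is
    y(x) = A cosh(3 x) + B sinh(3 x).
Fixed left endpoint y(0) = -3 ⇒ A = -3.
The right endpoint x = 7 is free, so the natural (transversality) condition is ∂L/∂y' |_{x=7} = 0, i.e. y'(7) = 0.
Compute y'(x) = A k sinh(k x) + B k cosh(k x), so
    y'(7) = A k sinh(k·7) + B k cosh(k·7) = 0
    ⇒ B = −A tanh(k·7) = 3 tanh(3·7).
Therefore the extremal is
    y(x) = −3 cosh(3 x) + 3 tanh(3·7) sinh(3 x).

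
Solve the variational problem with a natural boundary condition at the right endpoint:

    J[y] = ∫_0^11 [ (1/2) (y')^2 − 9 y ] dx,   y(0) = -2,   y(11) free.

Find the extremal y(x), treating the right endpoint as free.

The Lagrangian L = (1/2) (y')^2 − 9 y gives
    ∂L/∂y = −9,   ∂L/∂y' = y'.
Euler-Lagrange: d/dx(y') − (−9) = 0, i.e. y'' + 9 = 0, so
    y(x) = −(9/2) x^2 + C1 x + C2.
Fixed left endpoint y(0) = -2 ⇒ C2 = -2.
The right endpoint x = 11 is free, so the natural (transversality) condition is ∂L/∂y' |_{x=11} = 0, i.e. y'(11) = 0.
Compute y'(x) = −9 x + C1, so y'(11) = −99 + C1 = 0 ⇒ C1 = 99.
Therefore the extremal is
    y(x) = −(9/2) x^2 + 99 x − 2.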